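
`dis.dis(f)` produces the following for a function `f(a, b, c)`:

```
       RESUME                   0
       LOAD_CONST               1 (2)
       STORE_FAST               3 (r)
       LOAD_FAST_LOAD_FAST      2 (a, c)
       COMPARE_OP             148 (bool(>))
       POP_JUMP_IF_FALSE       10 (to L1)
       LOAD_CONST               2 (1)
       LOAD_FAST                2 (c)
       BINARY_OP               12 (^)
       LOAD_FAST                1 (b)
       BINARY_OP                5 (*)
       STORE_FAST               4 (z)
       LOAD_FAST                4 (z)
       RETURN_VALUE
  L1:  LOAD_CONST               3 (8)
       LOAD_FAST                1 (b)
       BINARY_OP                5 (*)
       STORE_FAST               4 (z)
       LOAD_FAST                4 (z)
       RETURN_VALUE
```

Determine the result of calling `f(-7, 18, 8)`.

144

LOAD_CONST → push 2. Stack: [2]
STORE_FAST r → r=2. Stack: []
LOAD_FAST_LOAD_FAST a,c → push -7,8. Stack: [-7, 8]
COMPARE_OP bool(>) → -7 vs 8 = False. Stack: [False]
POP_JUMP_IF_FALSE → pop False; jump. Stack: []
LOAD_CONST → push 8. Stack: [8]
LOAD_FAST b → push 18. Stack: [8, 18]
BINARY_OP * → 8 * 18 = 144. Stack: [144]
STORE_FAST z → z=144. Stack: []
LOAD_FAST z → push 144. Stack: [144]
RETURN_VALUE → return 144.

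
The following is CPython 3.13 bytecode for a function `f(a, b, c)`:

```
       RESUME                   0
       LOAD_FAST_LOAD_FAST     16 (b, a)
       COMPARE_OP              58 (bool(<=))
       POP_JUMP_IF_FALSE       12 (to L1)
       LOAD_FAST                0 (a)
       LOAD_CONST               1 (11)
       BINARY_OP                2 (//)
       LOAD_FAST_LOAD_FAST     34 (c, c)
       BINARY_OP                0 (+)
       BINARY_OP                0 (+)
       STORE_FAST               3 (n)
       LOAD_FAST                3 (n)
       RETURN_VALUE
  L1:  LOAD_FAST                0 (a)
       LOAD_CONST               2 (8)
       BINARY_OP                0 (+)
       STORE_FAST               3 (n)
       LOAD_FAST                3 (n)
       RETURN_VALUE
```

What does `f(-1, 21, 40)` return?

LOAD_FAST_LOAD_FAST b,a → push 21,-1. Stack: [21, -1]
COMPARE_OP bool(<=) → 21 vs -1 = False. Stack: [False]
POP_JUMP_IF_FALSE → pop False; jump. Stack: []
LOAD_FAST a → push -1. Stack: [-1]
LOAD_CONST → push 8. Stack: [-1, 8]
BINARY_OP + → -1 + 8 = 7. Stack: [7]
STORE_FAST n → n=7. Stack: []
LOAD_FAST n → push 7. Stack: [7]
RETURN_VALUE → return 7.

7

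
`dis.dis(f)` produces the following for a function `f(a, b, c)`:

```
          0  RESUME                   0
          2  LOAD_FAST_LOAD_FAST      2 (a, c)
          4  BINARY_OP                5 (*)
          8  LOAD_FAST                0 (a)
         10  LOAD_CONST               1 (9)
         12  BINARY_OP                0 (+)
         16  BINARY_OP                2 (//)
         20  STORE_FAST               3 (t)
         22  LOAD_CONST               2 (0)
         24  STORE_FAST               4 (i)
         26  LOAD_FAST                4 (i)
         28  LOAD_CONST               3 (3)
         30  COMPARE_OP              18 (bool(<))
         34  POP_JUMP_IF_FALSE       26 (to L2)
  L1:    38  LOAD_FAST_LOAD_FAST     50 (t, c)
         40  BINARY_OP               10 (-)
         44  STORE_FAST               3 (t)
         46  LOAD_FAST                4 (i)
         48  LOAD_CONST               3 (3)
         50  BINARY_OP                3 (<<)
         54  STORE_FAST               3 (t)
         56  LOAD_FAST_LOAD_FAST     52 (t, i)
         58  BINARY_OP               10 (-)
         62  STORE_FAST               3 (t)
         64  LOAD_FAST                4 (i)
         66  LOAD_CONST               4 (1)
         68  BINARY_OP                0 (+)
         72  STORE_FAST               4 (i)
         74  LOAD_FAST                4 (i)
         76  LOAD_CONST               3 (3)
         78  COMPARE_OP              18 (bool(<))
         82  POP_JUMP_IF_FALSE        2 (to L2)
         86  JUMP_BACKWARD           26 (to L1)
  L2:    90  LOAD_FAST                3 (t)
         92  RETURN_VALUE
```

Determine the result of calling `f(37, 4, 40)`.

LOAD_FAST_LOAD_FAST a,c → push 37,40
BINARY_OP * → 37 * 40 = 1480
LOAD_FAST a → push 37
LOAD_CONST → push 9
BINARY_OP + → 37 + 9 = 46
BINARY_OP // → 1480 // 46 = 32
STORE_FAST t → t=32
LOAD_CONST → push 0
STORE_FAST i → i=0
LOAD_FAST i → push 0
LOAD_CONST → push 3
COMPARE_OP bool(<) → 0 vs 3 = True
POP_JUMP_IF_FALSE → pop True; no jump
LOAD_FAST_LOAD_FAST t,c → push 32,40
BINARY_OP - → 32 - 40 = -8
STORE_FAST t → t=-8
LOAD_FAST i → push 0
LOAD_CONST → push 3
BINARY_OP << → 0 << 3 = 0
STORE_FAST t → t=0
LOAD_FAST_LOAD_FAST t,i → push 0,0
BINARY_OP - → 0 - 0 = 0
STORE_FAST t → t=0
LOAD_FAST i → push 0
LOAD_CONST → push 1
BINARY_OP + → 0 + 1 = 1
STORE_FAST i → i=1
LOAD_FAST i → push 1
LOAD_CONST → push 3
COMPARE_OP bool(<) → 1 vs 3 = True
POP_JUMP_IF_FALSE → pop True; no jump
LOAD_FAST_LOAD_FAST t,c → push 0,40
BINARY_OP - → 0 - 40 = -40
STORE_FAST t → t=-40
LOAD_FAST i → push 1
LOAD_CONST → push 3
BINARY_OP << → 1 << 3 = 8
STORE_FAST t → t=8
LOAD_FAST_LOAD_FAST t,i → push 8,1
BINARY_OP - → 8 - 1 = 7
STORE_FAST t → t=7
LOAD_FAST i → push 1
LOAD_CONST → push 1
BINARY_OP + → 1 + 1 = 2
STORE_FAST i → i=2
LOAD_FAST i → push 2
LOAD_CONST → push 3
COMPARE_OP bool(<) → 2 vs 3 = True
POP_JUMP_IF_FALSE → pop True; no jump
LOAD_FAST_LOAD_FAST t,c → push 7,40
BINARY_OP - → 7 - 40 = -33
STORE_FAST t → t=-33
LOAD_FAST i → push 2
LOAD_CONST → push 3
BINARY_OP << → 2 << 3 = 16
STORE_FAST t → t=16
LOAD_FAST_LOAD_FAST t,i → push 16,2
BINARY_OP - → 16 - 2 = 14
STORE_FAST t → t=14
LOAD_FAST i → push 2
LOAD_CONST → push 1
BINARY_OP + → 2 + 1 = 3
STORE_FAST i → i=3
LOAD_FAST i → push 3
LOAD_CONST → push 3
COMPARE_OP bool(<) → 3 vs 3 = False
POP_JUMP_IF_FALSE → pop False; jump
LOAD_FAST t → push 14
RETURN_VALUE → return 14.

14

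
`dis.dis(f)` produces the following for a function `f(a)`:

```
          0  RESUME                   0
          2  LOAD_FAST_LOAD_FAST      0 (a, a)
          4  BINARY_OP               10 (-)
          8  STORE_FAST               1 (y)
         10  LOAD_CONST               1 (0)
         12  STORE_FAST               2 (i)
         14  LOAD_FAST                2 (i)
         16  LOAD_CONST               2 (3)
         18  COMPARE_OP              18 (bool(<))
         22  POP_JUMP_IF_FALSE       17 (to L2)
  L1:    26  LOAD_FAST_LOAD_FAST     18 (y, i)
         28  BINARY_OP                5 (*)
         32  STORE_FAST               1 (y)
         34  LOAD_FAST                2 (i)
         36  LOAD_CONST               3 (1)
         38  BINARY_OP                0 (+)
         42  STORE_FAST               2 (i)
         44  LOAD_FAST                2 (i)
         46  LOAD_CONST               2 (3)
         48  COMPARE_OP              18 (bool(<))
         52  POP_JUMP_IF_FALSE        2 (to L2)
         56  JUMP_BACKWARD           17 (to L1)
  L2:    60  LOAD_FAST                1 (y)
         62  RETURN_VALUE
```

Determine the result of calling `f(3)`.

0

LOAD_FAST_LOAD_FAST a,a → push 3,3. Stack: [3, 3]
BINARY_OP - → 3 - 3 = 0. Stack: [0]
STORE_FAST y → y=0. Stack: []
LOAD_CONST → push 0. Stack: [0]
STORE_FAST i → i=0. Stack: []
LOAD_FAST i → push 0. Stack: [0]
LOAD_CONST → push 3. Stack: [0, 3]
COMPARE_OP bool(<) → 0 vs 3 = True. Stack: [True]
POP_JUMP_IF_FALSE → pop True; no jump. Stack: []
LOAD_FAST_LOAD_FAST y,i → push 0,0. Stack: [0, 0]
BINARY_OP * → 0 * 0 = 0. Stack: [0]
STORE_FAST y → y=0. Stack: []
LOAD_FAST i → push 0. Stack: [0]
LOAD_CONST → push 1. Stack: [0, 1]
BINARY_OP + → 0 + 1 = 1. Stack: [1]
STORE_FAST i → i=1. Stack: []
LOAD_FAST i → push 1. Stack: [1]
LOAD_CONST → push 3. Stack: [1, 3]
COMPARE_OP bool(<) → 1 vs 3 = True. Stack: [True]
POP_JUMP_IF_FALSE → pop True; no jump. Stack: []
LOAD_FAST_LOAD_FAST y,i → push 0,1. Stack: [0, 1]
BINARY_OP * → 0 * 1 = 0. Stack: [0]
STORE_FAST y → y=0. Stack: []
LOAD_FAST i → push 1. Stack: [1]
LOAD_CONST → push 1. Stack: [1, 1]
BINARY_OP + → 1 + 1 = 2. Stack: [2]
STORE_FAST i → i=2. Stack: []
LOAD_FAST i → push 2. Stack: [2]
LOAD_CONST → push 3. Stack: [2, 3]
COMPARE_OP bool(<) → 2 vs 3 = True. Stack: [True]
POP_JUMP_IF_FALSE → pop True; no jump. Stack: []
LOAD_FAST_LOAD_FAST y,i → push 0,2. Stack: [0, 2]
BINARY_OP * → 0 * 2 = 0. Stack: [0]
STORE_FAST y → y=0. Stack: []
LOAD_FAST i → push 2. Stack: [2]
LOAD_CONST → push 1. Stack: [2, 1]
BINARY_OP + → 2 + 1 = 3. Stack: [3]
STORE_FAST i → i=3. Stack: []
LOAD_FAST i → push 3. Stack: [3]
LOAD_CONST → push 3. Stack: [3, 3]
COMPARE_OP bool(<) → 3 vs 3 = False. Stack: [False]
POP_JUMP_IF_FALSE → pop False; jump. Stack: []
LOAD_FAST y → push 0. Stack: [0]
RETURN_VALUE → return 0.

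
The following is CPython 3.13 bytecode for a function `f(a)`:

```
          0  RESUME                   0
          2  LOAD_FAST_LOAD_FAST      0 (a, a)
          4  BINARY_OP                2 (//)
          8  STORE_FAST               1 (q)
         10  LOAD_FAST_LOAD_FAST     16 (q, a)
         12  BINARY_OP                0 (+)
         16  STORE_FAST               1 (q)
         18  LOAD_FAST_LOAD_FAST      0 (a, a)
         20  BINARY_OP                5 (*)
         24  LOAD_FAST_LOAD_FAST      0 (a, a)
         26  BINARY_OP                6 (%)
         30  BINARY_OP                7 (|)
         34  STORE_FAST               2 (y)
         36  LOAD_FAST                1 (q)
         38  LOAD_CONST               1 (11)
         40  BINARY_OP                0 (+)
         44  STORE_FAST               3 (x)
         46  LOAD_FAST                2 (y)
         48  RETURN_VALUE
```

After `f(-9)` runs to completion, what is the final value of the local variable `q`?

LOAD_FAST_LOAD_FAST a,a → push -9,-9. Stack: [-9, -9]
BINARY_OP // → -9 // -9 = 1. Stack: [1]
STORE_FAST q → q=1. Stack: []
LOAD_FAST_LOAD_FAST q,a → push 1,-9. Stack: [1, -9]
BINARY_OP + → 1 + -9 = -8. Stack: [-8]
STORE_FAST q → q=-8. Stack: []
LOAD_FAST_LOAD_FAST a,a → push -9,-9. Stack: [-9, -9]
BINARY_OP * → -9 * -9 = 81. Stack: [81]
LOAD_FAST_LOAD_FAST a,a → push -9,-9. Stack: [81, -9, -9]
BINARY_OP % → -9 % -9 = 0. Stack: [81, 0]
BINARY_OP | → 81 | 0 = 81. Stack: [81]
STORE_FAST y → y=81. Stack: []
LOAD_FAST q → push -8. Stack: [-8]
LOAD_CONST → push 11. Stack: [-8, 11]
BINARY_OP + → -8 + 11 = 3. Stack: [3]
STORE_FAST x → x=3. Stack: []
LOAD_FAST y → push 81. Stack: [81]
RETURN_VALUE → return 81.

-8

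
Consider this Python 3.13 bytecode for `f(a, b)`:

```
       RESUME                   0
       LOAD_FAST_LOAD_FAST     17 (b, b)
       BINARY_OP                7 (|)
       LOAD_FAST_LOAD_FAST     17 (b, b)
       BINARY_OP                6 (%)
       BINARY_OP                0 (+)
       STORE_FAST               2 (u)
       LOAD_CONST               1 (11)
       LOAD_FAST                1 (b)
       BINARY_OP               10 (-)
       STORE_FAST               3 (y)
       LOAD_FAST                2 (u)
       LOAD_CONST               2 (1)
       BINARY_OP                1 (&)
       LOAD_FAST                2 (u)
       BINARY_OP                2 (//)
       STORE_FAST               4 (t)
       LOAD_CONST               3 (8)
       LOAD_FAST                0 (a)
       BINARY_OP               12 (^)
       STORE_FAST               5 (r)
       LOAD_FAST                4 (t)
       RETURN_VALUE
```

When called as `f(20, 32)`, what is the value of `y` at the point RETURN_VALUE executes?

-21

LOAD_FAST_LOAD_FAST b,b → push 32,32. Stack: [32, 32]
BINARY_OP | → 32 | 32 = 32. Stack: [32]
LOAD_FAST_LOAD_FAST b,b → push 32,32. Stack: [32, 32, 32]
BINARY_OP % → 32 % 32 = 0. Stack: [32, 0]
BINARY_OP + → 32 + 0 = 32. Stack: [32]
STORE_FAST u → u=32. Stack: []
LOAD_CONST → push 11. Stack: [11]
LOAD_FAST b → push 32. Stack: [11, 32]
BINARY_OP - → 11 - 32 = -21. Stack: [-21]
STORE_FAST y → y=-21. Stack: []
LOAD_FAST u → push 32. Stack: [32]
LOAD_CONST → push 1. Stack: [32, 1]
BINARY_OP & → 32 & 1 = 0. Stack: [0]
LOAD_FAST u → push 32. Stack: [0, 32]
BINARY_OP // → 0 // 32 = 0. Stack: [0]
STORE_FAST t → t=0. Stack: []
LOAD_CONST → push 8. Stack: [8]
LOAD_FAST a → push 20. Stack: [8, 20]
BINARY_OP ^ → 8 ^ 20 = 28. Stack: [28]
STORE_FAST r → r=28. Stack: []
LOAD_FAST t → push 0. Stack: [0]
RETURN_VALUE → return 0.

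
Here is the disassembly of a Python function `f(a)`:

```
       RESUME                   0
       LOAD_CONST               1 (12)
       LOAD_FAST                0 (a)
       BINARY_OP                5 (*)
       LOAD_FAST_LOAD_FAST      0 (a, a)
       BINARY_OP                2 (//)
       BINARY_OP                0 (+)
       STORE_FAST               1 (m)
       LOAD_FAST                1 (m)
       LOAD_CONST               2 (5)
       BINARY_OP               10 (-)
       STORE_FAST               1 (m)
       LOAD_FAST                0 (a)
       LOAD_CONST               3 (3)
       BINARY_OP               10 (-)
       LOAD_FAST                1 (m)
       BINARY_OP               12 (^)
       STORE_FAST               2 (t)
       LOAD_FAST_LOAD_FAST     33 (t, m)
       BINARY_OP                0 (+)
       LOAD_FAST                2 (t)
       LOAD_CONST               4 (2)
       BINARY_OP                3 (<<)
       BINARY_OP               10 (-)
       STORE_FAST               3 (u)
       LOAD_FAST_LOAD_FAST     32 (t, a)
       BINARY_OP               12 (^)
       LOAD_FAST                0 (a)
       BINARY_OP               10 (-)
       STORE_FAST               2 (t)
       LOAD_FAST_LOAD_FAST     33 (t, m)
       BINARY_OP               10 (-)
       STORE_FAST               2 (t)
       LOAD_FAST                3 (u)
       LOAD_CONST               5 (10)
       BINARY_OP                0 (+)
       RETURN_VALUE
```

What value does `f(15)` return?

LOAD_CONST → push 12. Stack: [12]
LOAD_FAST a → push 15. Stack: [12, 15]
BINARY_OP * → 12 * 15 = 180. Stack: [180]
LOAD_FAST_LOAD_FAST a,a → push 15,15. Stack: [180, 15, 15]
BINARY_OP // → 15 // 15 = 1. Stack: [180, 1]
BINARY_OP + → 180 + 1 = 181. Stack: [181]
STORE_FAST m → m=181. Stack: []
LOAD_FAST m → push 181. Stack: [181]
LOAD_CONST → push 5. Stack: [181, 5]
BINARY_OP - → 181 - 5 = 176. Stack: [176]
STORE_FAST m → m=176. Stack: []
LOAD_FAST a → push 15. Stack: [15]
LOAD_CONST → push 3. Stack: [15, 3]
BINARY_OP - → 15 - 3 = 12. Stack: [12]
LOAD_FAST m → push 176. Stack: [12, 176]
BINARY_OP ^ → 12 ^ 176 = 188. Stack: [188]
STORE_FAST t → t=188. Stack: []
LOAD_FAST_LOAD_FAST t,m → push 188,176. Stack: [188, 176]
BINARY_OP + → 188 + 176 = 364. Stack: [364]
LOAD_FAST t → push 188. Stack: [364, 188]
LOAD_CONST → push 2. Stack: [364, 188, 2]
BINARY_OP << → 188 << 2 = 752. Stack: [364, 752]
BINARY_OP - → 364 - 752 = -388. Stack: [-388]
STORE_FAST u → u=-388. Stack: []
LOAD_FAST_LOAD_FAST t,a → push 188,15. Stack: [188, 15]
BINARY_OP ^ → 188 ^ 15 = 179. Stack: [179]
LOAD_FAST a → push 15. Stack: [179, 15]
BINARY_OP - → 179 - 15 = 164. Stack: [164]
STORE_FAST t → t=164. Stack: []
LOAD_FAST_LOAD_FAST t,m → push 164,176. Stack: [164, 176]
BINARY_OP - → 164 - 176 = -12. Stack: [-12]
STORE_FAST t → t=-12. Stack: []
LOAD_FAST u → push -388. Stack: [-388]
LOAD_CONST → push 10. Stack: [-388, 10]
BINARY_OP + → -388 + 10 = -378. Stack: [-378]
RETURN_VALUE → return -378.

-378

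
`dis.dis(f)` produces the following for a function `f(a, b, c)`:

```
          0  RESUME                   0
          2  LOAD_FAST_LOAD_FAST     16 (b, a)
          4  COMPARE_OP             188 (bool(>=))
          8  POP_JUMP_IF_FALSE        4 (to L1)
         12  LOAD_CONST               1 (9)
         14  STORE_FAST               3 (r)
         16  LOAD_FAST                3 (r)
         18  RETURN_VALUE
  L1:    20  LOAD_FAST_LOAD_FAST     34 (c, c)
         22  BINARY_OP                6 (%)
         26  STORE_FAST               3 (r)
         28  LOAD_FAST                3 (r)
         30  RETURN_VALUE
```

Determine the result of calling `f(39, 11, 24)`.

0

LOAD_FAST_LOAD_FAST b,a → push 11,39. Stack: [11, 39]
COMPARE_OP bool(>=) → 11 vs 39 = False. Stack: [False]
POP_JUMP_IF_FALSE → pop False; jump. Stack: []
LOAD_FAST_LOAD_FAST c,c → push 24,24. Stack: [24, 24]
BINARY_OP % → 24 % 24 = 0. Stack: [0]
STORE_FAST r → r=0. Stack: []
LOAD_FAST r → push 0. Stack: [0]
RETURN_VALUE → return 0.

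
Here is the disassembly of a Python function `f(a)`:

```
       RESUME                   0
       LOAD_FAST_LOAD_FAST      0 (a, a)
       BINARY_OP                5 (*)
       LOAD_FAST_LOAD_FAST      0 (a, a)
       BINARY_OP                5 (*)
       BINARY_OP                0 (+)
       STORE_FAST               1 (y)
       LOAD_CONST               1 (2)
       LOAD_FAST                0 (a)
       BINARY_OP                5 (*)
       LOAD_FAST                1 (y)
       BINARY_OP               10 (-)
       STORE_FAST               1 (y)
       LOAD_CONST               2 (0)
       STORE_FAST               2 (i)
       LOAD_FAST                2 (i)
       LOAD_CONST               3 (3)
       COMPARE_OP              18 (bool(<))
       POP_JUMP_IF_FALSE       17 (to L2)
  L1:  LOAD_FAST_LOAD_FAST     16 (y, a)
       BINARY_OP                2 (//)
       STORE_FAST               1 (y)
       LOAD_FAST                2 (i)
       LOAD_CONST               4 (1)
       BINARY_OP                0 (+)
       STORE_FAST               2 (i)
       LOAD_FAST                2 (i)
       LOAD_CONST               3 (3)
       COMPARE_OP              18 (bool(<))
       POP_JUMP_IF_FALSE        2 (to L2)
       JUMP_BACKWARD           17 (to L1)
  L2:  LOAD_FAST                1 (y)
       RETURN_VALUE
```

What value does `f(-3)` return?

LOAD_FAST_LOAD_FAST a,a → push -3,-3. Stack: [-3, -3]
BINARY_OP * → -3 * -3 = 9. Stack: [9]
LOAD_FAST_LOAD_FAST a,a → push -3,-3. Stack: [9, -3, -3]
BINARY_OP * → -3 * -3 = 9. Stack: [9, 9]
BINARY_OP + → 9 + 9 = 18. Stack: [18]
STORE_FAST y → y=18. Stack: []
LOAD_CONST → push 2. Stack: [2]
LOAD_FAST a → push -3. Stack: [2, -3]
BINARY_OP * → 2 * -3 = -6. Stack: [-6]
LOAD_FAST y → push 18. Stack: [-6, 18]
BINARY_OP - → -6 - 18 = -24. Stack: [-24]
STORE_FAST y → y=-24. Stack: []
LOAD_CONST → push 0. Stack: [0]
STORE_FAST i → i=0. Stack: []
LOAD_FAST i → push 0. Stack: [0]
LOAD_CONST → push 3. Stack: [0, 3]
COMPARE_OP bool(<) → 0 vs 3 = True. Stack: [True]
POP_JUMP_IF_FALSE → pop True; no jump. Stack: []
LOAD_FAST_LOAD_FAST y,a → push -24,-3. Stack: [-24, -3]
BINARY_OP // → -24 // -3 = 8. Stack: [8]
STORE_FAST y → y=8. Stack: []
LOAD_FAST i → push 0. Stack: [0]
LOAD_CONST → push 1. Stack: [0, 1]
BINARY_OP + → 0 + 1 = 1. Stack: [1]
STORE_FAST i → i=1. Stack: []
LOAD_FAST i → push 1. Stack: [1]
LOAD_CONST → push 3. Stack: [1, 3]
COMPARE_OP bool(<) → 1 vs 3 = True. Stack: [True]
POP_JUMP_IF_FALSE → pop True; no jump. Stack: []
LOAD_FAST_LOAD_FAST y,a → push 8,-3. Stack: [8, -3]
BINARY_OP // → 8 // -3 = -3. Stack: [-3]
STORE_FAST y → y=-3. Stack: []
LOAD_FAST i → push 1. Stack: [1]
LOAD_CONST → push 1. Stack: [1, 1]
BINARY_OP + → 1 + 1 = 2. Stack: [2]
STORE_FAST i → i=2. Stack: []
LOAD_FAST i → push 2. Stack: [2]
LOAD_CONST → push 3. Stack: [2, 3]
COMPARE_OP bool(<) → 2 vs 3 = True. Stack: [True]
POP_JUMP_IF_FALSE → pop True; no jump. Stack: []
LOAD_FAST_LOAD_FAST y,a → push -3,-3. Stack: [-3, -3]
BINARY_OP // → -3 // -3 = 1. Stack: [1]
STORE_FAST y → y=1. Stack: []
LOAD_FAST i → push 2. Stack: [2]
LOAD_CONST → push 1. Stack: [2, 1]
BINARY_OP + → 2 + 1 = 3. Stack: [3]
STORE_FAST i → i=3. Stack: []
LOAD_FAST i → push 3. Stack: [3]
LOAD_CONST → push 3. Stack: [3, 3]
COMPARE_OP bool(<) → 3 vs 3 = False. Stack: [False]
POP_JUMP_IF_FALSE → pop False; jump. Stack: []
LOAD_FAST y → push 1. Stack: [1]
RETURN_VALUE → return 1.

1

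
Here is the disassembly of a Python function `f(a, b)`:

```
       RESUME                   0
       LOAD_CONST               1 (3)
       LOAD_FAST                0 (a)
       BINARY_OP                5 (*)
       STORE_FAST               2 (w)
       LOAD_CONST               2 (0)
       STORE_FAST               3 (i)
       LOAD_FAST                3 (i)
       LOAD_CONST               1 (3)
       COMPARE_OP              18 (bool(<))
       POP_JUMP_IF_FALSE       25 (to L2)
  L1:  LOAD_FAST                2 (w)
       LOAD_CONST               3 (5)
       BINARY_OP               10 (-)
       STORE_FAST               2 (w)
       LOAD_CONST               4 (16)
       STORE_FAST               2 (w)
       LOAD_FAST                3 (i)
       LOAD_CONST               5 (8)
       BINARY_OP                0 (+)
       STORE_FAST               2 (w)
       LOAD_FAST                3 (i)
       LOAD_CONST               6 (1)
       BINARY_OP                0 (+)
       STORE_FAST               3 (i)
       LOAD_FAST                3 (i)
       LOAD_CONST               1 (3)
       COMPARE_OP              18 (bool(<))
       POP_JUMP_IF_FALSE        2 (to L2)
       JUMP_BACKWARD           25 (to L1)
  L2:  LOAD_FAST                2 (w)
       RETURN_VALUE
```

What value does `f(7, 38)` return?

LOAD_CONST → push 3. Stack: [3]
LOAD_FAST a → push 7. Stack: [3, 7]
BINARY_OP * → 3 * 7 = 21. Stack: [21]
STORE_FAST w → w=21. Stack: []
LOAD_CONST → push 0. Stack: [0]
STORE_FAST i → i=0. Stack: []
LOAD_FAST i → push 0. Stack: [0]
LOAD_CONST → push 3. Stack: [0, 3]
COMPARE_OP bool(<) → 0 vs 3 = True. Stack: [True]
POP_JUMP_IF_FALSE → pop True; no jump. Stack: []
LOAD_FAST w → push 21. Stack: [21]
LOAD_CONST → push 5. Stack: [21, 5]
BINARY_OP - → 21 - 5 = 16. Stack: [16]
STORE_FAST w → w=16. Stack: []
LOAD_CONST → push 16. Stack: [16]
STORE_FAST w → w=16. Stack: []
LOAD_FAST i → push 0. Stack: [0]
LOAD_CONST → push 8. Stack: [0, 8]
BINARY_OP + → 0 + 8 = 8. Stack: [8]
STORE_FAST w → w=8. Stack: []
LOAD_FAST i → push 0. Stack: [0]
LOAD_CONST → push 1. Stack: [0, 1]
BINARY_OP + → 0 + 1 = 1. Stack: [1]
STORE_FAST i → i=1. Stack: []
LOAD_FAST i → push 1. Stack: [1]
LOAD_CONST → push 3. Stack: [1, 3]
COMPARE_OP bool(<) → 1 vs 3 = True. Stack: [True]
POP_JUMP_IF_FALSE → pop True; no jump. Stack: []
LOAD_FAST w → push 8. Stack: [8]
LOAD_CONST → push 5. Stack: [8, 5]
BINARY_OP - → 8 - 5 = 3. Stack: [3]
STORE_FAST w → w=3. Stack: []
LOAD_CONST → push 16. Stack: [16]
STORE_FAST w → w=16. Stack: []
LOAD_FAST i → push 1. Stack: [1]
LOAD_CONST → push 8. Stack: [1, 8]
BINARY_OP + → 1 + 8 = 9. Stack: [9]
STORE_FAST w → w=9. Stack: []
LOAD_FAST i → push 1. Stack: [1]
LOAD_CONST → push 1. Stack: [1, 1]
BINARY_OP + → 1 + 1 = 2. Stack: [2]
STORE_FAST i → i=2. Stack: []
LOAD_FAST i → push 2. Stack: [2]
LOAD_CONST → push 3. Stack: [2, 3]
COMPARE_OP bool(<) → 2 vs 3 = True. Stack: [True]
POP_JUMP_IF_FALSE → pop True; no jump. Stack: []
LOAD_FAST w → push 9. Stack: [9]
LOAD_CONST → push 5. Stack: [9, 5]
BINARY_OP - → 9 - 5 = 4. Stack: [4]
STORE_FAST w → w=4. Stack: []
LOAD_CONST → push 16. Stack: [16]
STORE_FAST w → w=16. Stack: []
LOAD_FAST i → push 2. Stack: [2]
LOAD_CONST → push 8. Stack: [2, 8]
BINARY_OP + → 2 + 8 = 10. Stack: [10]
STORE_FAST w → w=10. Stack: []
LOAD_FAST i → push 2. Stack: [2]
LOAD_CONST → push 1. Stack: [2, 1]
BINARY_OP + → 2 + 1 = 3. Stack: [3]
STORE_FAST i → i=3. Stack: []
LOAD_FAST i → push 3. Stack: [3]
LOAD_CONST → push 3. Stack: [3, 3]
COMPARE_OP bool(<) → 3 vs 3 = False. Stack: [False]
POP_JUMP_IF_FALSE → pop False; jump. Stack: []
LOAD_FAST w → push 10. Stack: [10]
RETURN_VALUE → return 10.

10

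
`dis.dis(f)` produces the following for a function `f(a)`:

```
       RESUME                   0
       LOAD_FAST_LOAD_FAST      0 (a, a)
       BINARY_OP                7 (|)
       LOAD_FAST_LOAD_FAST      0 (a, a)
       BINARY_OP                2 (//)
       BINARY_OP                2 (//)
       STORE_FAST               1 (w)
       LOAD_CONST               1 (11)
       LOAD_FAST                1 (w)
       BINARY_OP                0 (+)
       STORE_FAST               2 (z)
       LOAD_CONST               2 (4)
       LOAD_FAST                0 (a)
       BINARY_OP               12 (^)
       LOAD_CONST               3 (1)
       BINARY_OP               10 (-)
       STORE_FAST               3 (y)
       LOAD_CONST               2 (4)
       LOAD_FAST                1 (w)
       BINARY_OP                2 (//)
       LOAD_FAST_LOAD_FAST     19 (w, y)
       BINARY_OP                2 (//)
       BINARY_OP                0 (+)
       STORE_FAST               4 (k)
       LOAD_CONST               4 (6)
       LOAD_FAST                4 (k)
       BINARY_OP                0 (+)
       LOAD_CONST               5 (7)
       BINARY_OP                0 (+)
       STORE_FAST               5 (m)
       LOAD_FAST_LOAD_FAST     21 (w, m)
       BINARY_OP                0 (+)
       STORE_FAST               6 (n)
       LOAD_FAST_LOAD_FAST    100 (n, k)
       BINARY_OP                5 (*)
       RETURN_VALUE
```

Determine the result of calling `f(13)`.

27

LOAD_FAST_LOAD_FAST a,a → push 13,13. Stack: [13, 13]
BINARY_OP | → 13 | 13 = 13. Stack: [13]
LOAD_FAST_LOAD_FAST a,a → push 13,13. Stack: [13, 13, 13]
BINARY_OP // → 13 // 13 = 1. Stack: [13, 1]
BINARY_OP // → 13 // 1 = 13. Stack: [13]
STORE_FAST w → w=13. Stack: []
LOAD_CONST → push 11. Stack: [11]
LOAD_FAST w → push 13. Stack: [11, 13]
BINARY_OP + → 11 + 13 = 24. Stack: [24]
STORE_FAST z → z=24. Stack: []
LOAD_CONST → push 4. Stack: [4]
LOAD_FAST a → push 13. Stack: [4, 13]
BINARY_OP ^ → 4 ^ 13 = 9. Stack: [9]
LOAD_CONST → push 1. Stack: [9, 1]
BINARY_OP - → 9 - 1 = 8. Stack: [8]
STORE_FAST y → y=8. Stack: []
LOAD_CONST → push 4. Stack: [4]
LOAD_FAST w → push 13. Stack: [4, 13]
BINARY_OP // → 4 // 13 = 0. Stack: [0]
LOAD_FAST_LOAD_FAST w,y → push 13,8. Stack: [0, 13, 8]
BINARY_OP // → 13 // 8 = 1. Stack: [0, 1]
BINARY_OP + → 0 + 1 = 1. Stack: [1]
STORE_FAST k → k=1. Stack: []
LOAD_CONST → push 6. Stack: [6]
LOAD_FAST k → push 1. Stack: [6, 1]
BINARY_OP + → 6 + 1 = 7. Stack: [7]
LOAD_CONST → push 7. Stack: [7, 7]
BINARY_OP + → 7 + 7 = 14. Stack: [14]
STORE_FAST m → m=14. Stack: []
LOAD_FAST_LOAD_FAST w,m → push 13,14. Stack: [13, 14]
BINARY_OP + → 13 + 14 = 27. Stack: [27]
STORE_FAST n → n=27. Stack: []
LOAD_FAST_LOAD_FAST n,k → push 27,1. Stack: [27, 1]
BINARY_OP * → 27 * 1 = 27. Stack: [27]
RETURN_VALUE → return 27.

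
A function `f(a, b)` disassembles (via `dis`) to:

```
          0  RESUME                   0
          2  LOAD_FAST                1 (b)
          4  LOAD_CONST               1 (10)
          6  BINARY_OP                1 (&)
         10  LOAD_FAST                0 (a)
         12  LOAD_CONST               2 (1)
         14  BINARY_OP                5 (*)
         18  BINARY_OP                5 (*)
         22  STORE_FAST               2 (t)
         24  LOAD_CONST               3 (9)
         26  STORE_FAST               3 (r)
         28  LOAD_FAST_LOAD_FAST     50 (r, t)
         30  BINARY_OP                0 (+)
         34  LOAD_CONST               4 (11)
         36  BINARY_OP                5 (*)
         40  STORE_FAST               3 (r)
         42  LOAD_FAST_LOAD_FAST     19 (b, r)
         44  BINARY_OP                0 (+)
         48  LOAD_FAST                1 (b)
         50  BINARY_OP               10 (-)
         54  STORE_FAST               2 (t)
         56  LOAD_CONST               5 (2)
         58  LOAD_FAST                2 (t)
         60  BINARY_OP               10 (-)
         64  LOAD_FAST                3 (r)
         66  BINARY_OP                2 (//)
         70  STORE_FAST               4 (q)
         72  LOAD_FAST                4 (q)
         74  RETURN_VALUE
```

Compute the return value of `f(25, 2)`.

LOAD_FAST b → push 2. Stack: [2]
LOAD_CONST → push 10. Stack: [2, 10]
BINARY_OP & → 2 & 10 = 2. Stack: [2]
LOAD_FAST a → push 25. Stack: [2, 25]
LOAD_CONST → push 1. Stack: [2, 25, 1]
BINARY_OP * → 25 * 1 = 25. Stack: [2, 25]
BINARY_OP * → 2 * 25 = 50. Stack: [50]
STORE_FAST t → t=50. Stack: []
LOAD_CONST → push 9. Stack: [9]
STORE_FAST r → r=9. Stack: []
LOAD_FAST_LOAD_FAST r,t → push 9,50. Stack: [9, 50]
BINARY_OP + → 9 + 50 = 59. Stack: [59]
LOAD_CONST → push 11. Stack: [59, 11]
BINARY_OP * → 59 * 11 = 649. Stack: [649]
STORE_FAST r → r=649. Stack: []
LOAD_FAST_LOAD_FAST b,r → push 2,649. Stack: [2, 649]
BINARY_OP + → 2 + 649 = 651. Stack: [651]
LOAD_FAST b → push 2. Stack: [651, 2]
BINARY_OP - → 651 - 2 = 649. Stack: [649]
STORE_FAST t → t=649. Stack: []
LOAD_CONST → push 2. Stack: [2]
LOAD_FAST t → push 649. Stack: [2, 649]
BINARY_OP - → 2 - 649 = -647. Stack: [-647]
LOAD_FAST r → push 649. Stack: [-647, 649]
BINARY_OP // → -647 // 649 = -1. Stack: [-1]
STORE_FAST q → q=-1. Stack: []
LOAD_FAST q → push -1. Stack: [-1]
RETURN_VALUE → return -1.

-1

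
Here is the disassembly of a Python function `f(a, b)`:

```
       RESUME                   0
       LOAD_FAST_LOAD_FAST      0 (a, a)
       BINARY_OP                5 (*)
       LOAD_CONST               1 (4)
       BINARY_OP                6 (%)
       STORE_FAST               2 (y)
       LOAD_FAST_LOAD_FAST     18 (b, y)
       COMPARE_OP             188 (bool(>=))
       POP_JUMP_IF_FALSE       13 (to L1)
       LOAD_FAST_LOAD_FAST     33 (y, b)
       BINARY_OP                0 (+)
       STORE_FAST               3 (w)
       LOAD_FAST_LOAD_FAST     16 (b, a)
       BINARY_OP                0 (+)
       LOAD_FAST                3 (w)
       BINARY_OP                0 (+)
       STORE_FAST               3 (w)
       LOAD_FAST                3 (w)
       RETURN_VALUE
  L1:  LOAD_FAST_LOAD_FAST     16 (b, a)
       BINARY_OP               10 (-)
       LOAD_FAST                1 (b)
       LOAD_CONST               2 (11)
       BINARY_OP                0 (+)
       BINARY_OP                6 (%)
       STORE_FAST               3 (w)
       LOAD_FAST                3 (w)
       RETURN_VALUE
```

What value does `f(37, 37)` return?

112

LOAD_FAST_LOAD_FAST a,a → push 37,37. Stack: [37, 37]
BINARY_OP * → 37 * 37 = 1369. Stack: [1369]
LOAD_CONST → push 4. Stack: [1369, 4]
BINARY_OP % → 1369 % 4 = 1. Stack: [1]
STORE_FAST y → y=1. Stack: []
LOAD_FAST_LOAD_FAST b,y → push 37,1. Stack: [37, 1]
COMPARE_OP bool(>=) → 37 vs 1 = True. Stack: [True]
POP_JUMP_IF_FALSE → pop True; no jump. Stack: []
LOAD_FAST_LOAD_FAST y,b → push 1,37. Stack: [1, 37]
BINARY_OP + → 1 + 37 = 38. Stack: [38]
STORE_FAST w → w=38. Stack: []
LOAD_FAST_LOAD_FAST b,a → push 37,37. Stack: [37, 37]
BINARY_OP + → 37 + 37 = 74. Stack: [74]
LOAD_FAST w → push 38. Stack: [74, 38]
BINARY_OP + → 74 + 38 = 112. Stack: [112]
STORE_FAST w → w=112. Stack: []
LOAD_FAST w → push 112. Stack: [112]
RETURN_VALUE → return 112.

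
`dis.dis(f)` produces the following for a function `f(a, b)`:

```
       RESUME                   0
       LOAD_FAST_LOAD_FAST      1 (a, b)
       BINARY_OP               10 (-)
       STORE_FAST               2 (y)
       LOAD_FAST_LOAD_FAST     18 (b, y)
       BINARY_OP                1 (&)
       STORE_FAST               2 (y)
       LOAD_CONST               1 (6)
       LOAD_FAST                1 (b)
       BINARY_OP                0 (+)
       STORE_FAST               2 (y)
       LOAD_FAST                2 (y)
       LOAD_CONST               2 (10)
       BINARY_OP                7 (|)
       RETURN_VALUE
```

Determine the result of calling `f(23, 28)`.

42

LOAD_FAST_LOAD_FAST a,b → push 23,28. Stack: [23, 28]
BINARY_OP - → 23 - 28 = -5. Stack: [-5]
STORE_FAST y → y=-5. Stack: []
LOAD_FAST_LOAD_FAST b,y → push 28,-5. Stack: [28, -5]
BINARY_OP & → 28 & -5 = 24. Stack: [24]
STORE_FAST y → y=24. Stack: []
LOAD_CONST → push 6. Stack: [6]
LOAD_FAST b → push 28. Stack: [6, 28]
BINARY_OP + → 6 + 28 = 34. Stack: [34]
STORE_FAST y → y=34. Stack: []
LOAD_FAST y → push 34. Stack: [34]
LOAD_CONST → push 10. Stack: [34, 10]
BINARY_OP | → 34 | 10 = 42. Stack: [42]
RETURN_VALUE → return 42.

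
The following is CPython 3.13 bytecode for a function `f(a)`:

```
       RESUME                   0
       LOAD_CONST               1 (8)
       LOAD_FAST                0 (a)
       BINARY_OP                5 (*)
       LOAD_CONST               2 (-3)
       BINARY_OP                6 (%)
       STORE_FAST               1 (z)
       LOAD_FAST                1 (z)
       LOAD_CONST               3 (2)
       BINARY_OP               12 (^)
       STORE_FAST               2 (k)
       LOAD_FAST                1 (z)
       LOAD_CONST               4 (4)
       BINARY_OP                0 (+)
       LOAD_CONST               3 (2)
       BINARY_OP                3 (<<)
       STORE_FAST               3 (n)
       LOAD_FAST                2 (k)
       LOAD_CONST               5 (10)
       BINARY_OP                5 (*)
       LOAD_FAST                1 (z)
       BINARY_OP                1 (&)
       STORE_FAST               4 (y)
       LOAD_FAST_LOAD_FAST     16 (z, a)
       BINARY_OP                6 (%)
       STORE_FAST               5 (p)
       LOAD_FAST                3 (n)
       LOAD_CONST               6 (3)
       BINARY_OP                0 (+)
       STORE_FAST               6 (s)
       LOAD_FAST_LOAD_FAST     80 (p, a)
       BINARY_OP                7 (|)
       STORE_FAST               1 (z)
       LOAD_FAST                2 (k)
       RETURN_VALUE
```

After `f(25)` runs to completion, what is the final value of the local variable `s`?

15

LOAD_CONST → push 8. Stack: [8]
LOAD_FAST a → push 25. Stack: [8, 25]
BINARY_OP * → 8 * 25 = 200. Stack: [200]
LOAD_CONST → push -3. Stack: [200, -3]
BINARY_OP % → 200 % -3 = -1. Stack: [-1]
STORE_FAST z → z=-1. Stack: []
LOAD_FAST z → push -1. Stack: [-1]
LOAD_CONST → push 2. Stack: [-1, 2]
BINARY_OP ^ → -1 ^ 2 = -3. Stack: [-3]
STORE_FAST k → k=-3. Stack: []
LOAD_FAST z → push -1. Stack: [-1]
LOAD_CONST → push 4. Stack: [-1, 4]
BINARY_OP + → -1 + 4 = 3. Stack: [3]
LOAD_CONST → push 2. Stack: [3, 2]
BINARY_OP << → 3 << 2 = 12. Stack: [12]
STORE_FAST n → n=12. Stack: []
LOAD_FAST k → push -3. Stack: [-3]
LOAD_CONST → push 10. Stack: [-3, 10]
BINARY_OP * → -3 * 10 = -30. Stack: [-30]
LOAD_FAST z → push -1. Stack: [-30, -1]
BINARY_OP & → -30 & -1 = -30. Stack: [-30]
STORE_FAST y → y=-30. Stack: []
LOAD_FAST_LOAD_FAST z,a → push -1,25. Stack: [-1, 25]
BINARY_OP % → -1 % 25 = 24. Stack: [24]
STORE_FAST p → p=24. Stack: []
LOAD_FAST n → push 12. Stack: [12]
LOAD_CONST → push 3. Stack: [12, 3]
BINARY_OP + → 12 + 3 = 15. Stack: [15]
STORE_FAST s → s=15. Stack: []
LOAD_FAST_LOAD_FAST p,a → push 24,25. Stack: [24, 25]
BINARY_OP | → 24 | 25 = 25. Stack: [25]
STORE_FAST z → z=25. Stack: []
LOAD_FAST k → push -3. Stack: [-3]
RETURN_VALUE → return -3.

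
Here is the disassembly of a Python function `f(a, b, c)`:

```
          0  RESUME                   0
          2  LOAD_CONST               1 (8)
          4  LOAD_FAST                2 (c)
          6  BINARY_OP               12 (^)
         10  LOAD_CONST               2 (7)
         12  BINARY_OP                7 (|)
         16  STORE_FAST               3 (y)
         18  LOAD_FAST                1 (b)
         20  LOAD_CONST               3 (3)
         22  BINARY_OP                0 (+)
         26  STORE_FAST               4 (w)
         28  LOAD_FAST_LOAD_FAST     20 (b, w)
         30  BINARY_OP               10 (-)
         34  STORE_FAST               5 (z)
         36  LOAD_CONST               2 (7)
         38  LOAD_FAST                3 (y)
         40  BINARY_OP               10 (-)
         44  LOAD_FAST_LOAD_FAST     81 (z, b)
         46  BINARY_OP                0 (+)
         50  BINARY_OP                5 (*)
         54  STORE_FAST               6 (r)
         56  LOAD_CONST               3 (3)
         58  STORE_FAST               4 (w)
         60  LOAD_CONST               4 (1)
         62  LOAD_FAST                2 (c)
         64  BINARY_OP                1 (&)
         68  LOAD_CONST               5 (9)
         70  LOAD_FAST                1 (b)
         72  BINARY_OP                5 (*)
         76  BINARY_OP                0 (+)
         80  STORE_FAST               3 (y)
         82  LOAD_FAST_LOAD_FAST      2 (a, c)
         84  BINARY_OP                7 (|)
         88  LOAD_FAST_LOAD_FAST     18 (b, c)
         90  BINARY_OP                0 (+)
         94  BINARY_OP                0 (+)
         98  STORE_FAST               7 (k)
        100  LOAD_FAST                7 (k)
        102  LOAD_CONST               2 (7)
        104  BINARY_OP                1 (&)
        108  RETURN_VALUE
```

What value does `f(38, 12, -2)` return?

0

LOAD_CONST → push 8. Stack: [8]
LOAD_FAST c → push -2. Stack: [8, -2]
BINARY_OP ^ → 8 ^ -2 = -10. Stack: [-10]
LOAD_CONST → push 7. Stack: [-10, 7]
BINARY_OP | → -10 | 7 = -9. Stack: [-9]
STORE_FAST y → y=-9. Stack: []
LOAD_FAST b → push 12. Stack: [12]
LOAD_CONST → push 3. Stack: [12, 3]
BINARY_OP + → 12 + 3 = 15. Stack: [15]
STORE_FAST w → w=15. Stack: []
LOAD_FAST_LOAD_FAST b,w → push 12,15. Stack: [12, 15]
BINARY_OP - → 12 - 15 = -3. Stack: [-3]
STORE_FAST z → z=-3. Stack: []
LOAD_CONST → push 7. Stack: [7]
LOAD_FAST y → push -9. Stack: [7, -9]
BINARY_OP - → 7 - -9 = 16. Stack: [16]
LOAD_FAST_LOAD_FAST z,b → push -3,12. Stack: [16, -3, 12]
BINARY_OP + → -3 + 12 = 9. Stack: [16, 9]
BINARY_OP * → 16 * 9 = 144. Stack: [144]
STORE_FAST r → r=144. Stack: []
LOAD_CONST → push 3. Stack: [3]
STORE_FAST w → w=3. Stack: []
LOAD_CONST → push 1. Stack: [1]
LOAD_FAST c → push -2. Stack: [1, -2]
BINARY_OP & → 1 & -2 = 0. Stack: [0]
LOAD_CONST → push 9. Stack: [0, 9]
LOAD_FAST b → push 12. Stack: [0, 9, 12]
BINARY_OP * → 9 * 12 = 108. Stack: [0, 108]
BINARY_OP + → 0 + 108 = 108. Stack: [108]
STORE_FAST y → y=108. Stack: []
LOAD_FAST_LOAD_FAST a,c → push 38,-2. Stack: [38, -2]
BINARY_OP | → 38 | -2 = -2. Stack: [-2]
LOAD_FAST_LOAD_FAST b,c → push 12,-2. Stack: [-2, 12, -2]
BINARY_OP + → 12 + -2 = 10. Stack: [-2, 10]
BINARY_OP + → -2 + 10 = 8. Stack: [8]
STORE_FAST k → k=8. Stack: []
LOAD_FAST k → push 8. Stack: [8]
LOAD_CONST → push 7. Stack: [8, 7]
BINARY_OP & → 8 & 7 = 0. Stack: [0]
RETURN_VALUE → return 0.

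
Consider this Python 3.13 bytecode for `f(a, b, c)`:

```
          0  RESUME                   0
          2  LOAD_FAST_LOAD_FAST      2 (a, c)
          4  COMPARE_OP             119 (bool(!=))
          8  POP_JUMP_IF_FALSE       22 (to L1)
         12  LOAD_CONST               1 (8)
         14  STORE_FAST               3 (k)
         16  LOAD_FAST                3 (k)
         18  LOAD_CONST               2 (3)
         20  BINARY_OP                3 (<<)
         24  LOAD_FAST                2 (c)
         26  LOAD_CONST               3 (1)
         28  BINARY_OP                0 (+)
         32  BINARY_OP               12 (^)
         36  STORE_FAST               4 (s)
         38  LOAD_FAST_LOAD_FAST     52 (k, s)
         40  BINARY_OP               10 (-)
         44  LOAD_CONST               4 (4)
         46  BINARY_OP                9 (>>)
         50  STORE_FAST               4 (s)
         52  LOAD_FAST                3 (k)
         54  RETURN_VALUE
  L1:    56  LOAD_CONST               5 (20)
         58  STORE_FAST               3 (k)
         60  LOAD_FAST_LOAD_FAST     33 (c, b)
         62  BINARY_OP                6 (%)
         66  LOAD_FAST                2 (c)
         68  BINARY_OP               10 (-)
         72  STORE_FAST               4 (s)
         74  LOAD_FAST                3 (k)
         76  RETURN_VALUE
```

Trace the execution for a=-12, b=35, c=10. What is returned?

8

LOAD_FAST_LOAD_FAST a,c → push -12,10. Stack: [-12, 10]
COMPARE_OP bool(!=) → -12 vs 10 = True. Stack: [True]
POP_JUMP_IF_FALSE → pop True; no jump. Stack: []
LOAD_CONST → push 8. Stack: [8]
STORE_FAST k → k=8. Stack: []
LOAD_FAST k → push 8. Stack: [8]
LOAD_CONST → push 3. Stack: [8, 3]
BINARY_OP << → 8 << 3 = 64. Stack: [64]
LOAD_FAST c → push 10. Stack: [64, 10]
LOAD_CONST → push 1. Stack: [64, 10, 1]
BINARY_OP + → 10 + 1 = 11. Stack: [64, 11]
BINARY_OP ^ → 64 ^ 11 = 75. Stack: [75]
STORE_FAST s → s=75. Stack: []
LOAD_FAST_LOAD_FAST k,s → push 8,75. Stack: [8, 75]
BINARY_OP - → 8 - 75 = -67. Stack: [-67]
LOAD_CONST → push 4. Stack: [-67, 4]
BINARY_OP >> → -67 >> 4 = -5. Stack: [-5]
STORE_FAST s → s=-5. Stack: []
LOAD_FAST k → push 8. Stack: [8]
RETURN_VALUE → return 8.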